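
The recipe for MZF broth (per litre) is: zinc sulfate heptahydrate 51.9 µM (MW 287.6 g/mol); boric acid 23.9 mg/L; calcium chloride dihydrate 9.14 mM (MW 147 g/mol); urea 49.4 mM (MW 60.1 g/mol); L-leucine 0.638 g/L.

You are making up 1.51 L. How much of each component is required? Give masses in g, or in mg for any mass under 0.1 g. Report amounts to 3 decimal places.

zinc sulfate heptahydrate 22.539 mg; boric acid 36.089 mg; calcium chloride dihydrate 2.029 g; urea 4.483 g; L-leucine 0.963 g

Working volume: 1.51 L.
zinc sulfate heptahydrate: 51.9 µmol/L × 287.6 g/mol × 1.51 L ÷ 1000 = 22.539 mg
boric acid: 23.9 mg/L × 1.51 L = 36.089 mg
calcium chloride dihydrate: 9.14 mmol/L × 147 g/mol × 1.51 L ÷ 1000 = 2.029 g
urea: 49.4 mmol/L × 60.1 g/mol × 1.51 L ÷ 1000 = 4.483 g
L-leucine: 0.638 g/L × 1.51 L = 0.963 g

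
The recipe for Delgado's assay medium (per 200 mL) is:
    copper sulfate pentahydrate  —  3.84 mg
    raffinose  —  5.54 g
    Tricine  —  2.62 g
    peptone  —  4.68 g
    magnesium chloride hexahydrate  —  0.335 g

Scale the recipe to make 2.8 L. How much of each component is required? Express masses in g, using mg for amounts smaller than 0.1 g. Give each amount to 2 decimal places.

Ratio of target to recipe volume: 2800 / 200 = 14.
copper sulfate pentahydrate: 3.84 mg × (2800 mL / 200 mL) = 53.76 mg
raffinose: 5.54 g × (2800 mL / 200 mL) = 77.56 g
Tricine: 2.62 g × (2800 mL / 200 mL) = 36.68 g
peptone: 4.68 g × (2800 mL / 200 mL) = 65.52 g
magnesium chloride hexahydrate: 0.335 g × (2800 mL / 200 mL) = 4.69 g

copper sulfate pentahydrate 53.76 mg; raffinose 77.56 g; Tricine 36.68 g; peptone 65.52 g; magnesium chloride hexahydrate 4.69 g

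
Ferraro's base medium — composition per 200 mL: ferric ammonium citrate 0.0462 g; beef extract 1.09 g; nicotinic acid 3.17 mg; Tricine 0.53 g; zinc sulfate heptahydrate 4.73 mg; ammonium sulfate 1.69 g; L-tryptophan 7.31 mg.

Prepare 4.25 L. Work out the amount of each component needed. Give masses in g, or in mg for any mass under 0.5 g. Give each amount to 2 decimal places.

ferric ammonium citrate 0.98 g; beef extract 23.16 g; nicotinic acid 67.36 mg; Tricine 11.26 g; zinc sulfate heptahydrate 100.51 mg; ammonium sulfate 35.91 g; L-tryptophan 155.34 mg

Ratio of target to recipe volume: 4250 / 200 = 21.25.
ferric ammonium citrate: 0.0462 g × (4250 mL / 200 mL) = 0.98 g
beef extract: 1.09 g × (4250 mL / 200 mL) = 23.16 g
nicotinic acid: 3.17 mg × (4250 mL / 200 mL) = 67.36 mg
Tricine: 0.53 g × (4250 mL / 200 mL) = 11.26 g
zinc sulfate heptahydrate: 4.73 mg × (4250 mL / 200 mL) = 100.51 mg
ammonium sulfate: 1.69 g × (4250 mL / 200 mL) = 35.91 g
L-tryptophan: 7.31 mg × (4250 mL / 200 mL) = 155.34 mg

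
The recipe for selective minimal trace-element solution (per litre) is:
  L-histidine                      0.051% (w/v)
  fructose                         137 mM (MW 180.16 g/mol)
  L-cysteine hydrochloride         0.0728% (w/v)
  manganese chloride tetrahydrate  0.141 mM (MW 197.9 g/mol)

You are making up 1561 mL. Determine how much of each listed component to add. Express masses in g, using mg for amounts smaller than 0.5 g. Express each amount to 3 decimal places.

Target volume = 1561 mL = 1.561 L.
L-histidine: 0.051% w/v = 0.51 g/L → 0.51 × 1.561 L = 0.796 g
fructose: 137 mmol/L × 180.16 g/mol × 1.561 L ÷ 1000 = 38.528 g
L-cysteine hydrochloride: 0.0728 g per 100 mL × 1561 mL ÷ 100 = 1.136 g
manganese chloride tetrahydrate: 0.141 mmol/L × 197.9 mg/mmol × 1.561 L = 43.558 mg

L-histidine 0.796 g; fructose 38.528 g; L-cysteine hydrochloride 1.136 g; manganese chloride tetrahydrate 43.558 mg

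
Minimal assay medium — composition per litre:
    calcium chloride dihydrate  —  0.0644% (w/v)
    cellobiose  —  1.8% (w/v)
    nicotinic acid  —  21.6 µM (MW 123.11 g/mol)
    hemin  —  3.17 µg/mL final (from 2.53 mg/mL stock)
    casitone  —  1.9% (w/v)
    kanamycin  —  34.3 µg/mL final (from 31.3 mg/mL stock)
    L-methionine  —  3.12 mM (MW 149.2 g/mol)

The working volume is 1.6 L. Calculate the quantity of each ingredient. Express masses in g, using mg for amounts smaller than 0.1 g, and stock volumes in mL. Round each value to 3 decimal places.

Working volume: 1.6 L.
calcium chloride dihydrate: 0.0644 g per 100 mL × 1600 mL ÷ 100 = 1.030 g
cellobiose: 1.8 g per 100 mL × 1600 mL ÷ 100 = 28.800 g
nicotinic acid: 21.6 µmol/L × 123.11 g/mol × 1.6 L ÷ 1000 = 4.255 mg
hemin: V = C2·V2/C1 = 3.17 µg/mL × 1600 mL ÷ 2530 µg/mL = 2.005 mL
casitone: 1.9% w/v = 19 g/L → 19 × 1.6 L = 30.400 g
kanamycin: C1V1 = C2V2 → 34.3 µg/mL × 1600 mL ÷ 31300 µg/mL = 1.753 mL
L-methionine: 3.12 mmol/L × 149.2 g/mol × 1.6 L ÷ 1000 = 0.745 g

calcium chloride dihydrate 1.030 g; cellobiose 28.800 g; nicotinic acid 4.255 mg; hemin 2.005 mL; casitone 30.400 g; kanamycin 1.753 mL; L-methionine 0.745 g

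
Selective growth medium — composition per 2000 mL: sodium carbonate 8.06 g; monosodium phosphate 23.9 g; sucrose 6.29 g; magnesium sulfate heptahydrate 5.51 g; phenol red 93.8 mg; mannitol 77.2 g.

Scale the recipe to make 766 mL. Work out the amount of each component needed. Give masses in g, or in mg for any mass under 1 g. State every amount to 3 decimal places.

sodium carbonate 3.087 g; monosodium phosphate 9.154 g; sucrose 2.409 g; magnesium sulfate heptahydrate 2.110 g; phenol red 35.925 mg; mannitol 29.568 g

Scale factor = 766 mL / 2000 mL = 0.383.
sodium carbonate: 8.06 g × (766 mL / 2000 mL) = 3.087 g
monosodium phosphate: 23.9 g × (766 mL / 2000 mL) = 9.154 g
sucrose: 6.29 g × (766 mL / 2000 mL) = 2.409 g
magnesium sulfate heptahydrate: 5.51 g × (766 mL / 2000 mL) = 2.110 g
phenol red: 93.8 mg × (766 mL / 2000 mL) = 35.925 mg
mannitol: 77.2 g × (766 mL / 2000 mL) = 29.568 g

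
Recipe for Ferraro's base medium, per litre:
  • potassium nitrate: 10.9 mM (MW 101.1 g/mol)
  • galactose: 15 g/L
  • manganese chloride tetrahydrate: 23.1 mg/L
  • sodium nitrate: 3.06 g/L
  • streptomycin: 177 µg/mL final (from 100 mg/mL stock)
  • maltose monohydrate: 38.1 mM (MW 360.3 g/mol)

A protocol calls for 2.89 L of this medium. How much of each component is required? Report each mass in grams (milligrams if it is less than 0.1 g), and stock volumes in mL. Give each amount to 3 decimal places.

Scale factor relative to 1 L: 2.89.
potassium nitrate: 10.9 mmol/L × 101.1 g/mol × 2.89 L ÷ 1000 = 3.185 g
galactose: 15 g/L × 2.89 L = 43.350 g
manganese chloride tetrahydrate: 23.1 mg/L × 2.89 L = 66.759 mg
sodium nitrate: 3.06 g/L × 2.89 L = 8.843 g
streptomycin: V = C2·V2/C1 = 177 µg/mL × 2890 mL ÷ 100000 µg/mL = 5.115 mL
maltose monohydrate: 38.1 mmol/L × 360.3 g/mol × 2.89 L ÷ 1000 = 39.672 g

potassium nitrate 3.185 g; galactose 43.350 g; manganese chloride tetrahydrate 66.759 mg; sodium nitrate 8.843 g; streptomycin 5.115 mL; maltose monohydrate 39.672 g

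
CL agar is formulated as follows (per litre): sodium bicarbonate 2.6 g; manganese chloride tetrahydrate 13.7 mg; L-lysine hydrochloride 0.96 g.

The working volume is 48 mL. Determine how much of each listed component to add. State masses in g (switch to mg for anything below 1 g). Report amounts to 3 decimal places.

sodium bicarbonate 124.800 mg; manganese chloride tetrahydrate 0.658 mg; L-lysine hydrochloride 46.080 mg

Scale factor = 48 mL / 1000 mL = 0.048.
sodium bicarbonate: 2.6 g × (48 mL / 1000 mL) = 0.1248 g = 124.800 mg
manganese chloride tetrahydrate: 13.7 mg × (48 mL / 1000 mL) = 0.658 mg
L-lysine hydrochloride: 0.96 g × (48 mL / 1000 mL) = 0.04608 g = 46.080 mg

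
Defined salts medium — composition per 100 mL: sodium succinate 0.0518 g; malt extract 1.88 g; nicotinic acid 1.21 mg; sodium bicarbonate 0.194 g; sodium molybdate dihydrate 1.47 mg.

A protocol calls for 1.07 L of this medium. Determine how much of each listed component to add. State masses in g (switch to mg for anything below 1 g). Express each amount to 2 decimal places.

Ratio of target to recipe volume: 1070 / 100 = 10.7.
sodium succinate: 0.0518 g × (1070 mL / 100 mL) = 0.55426 g = 554.26 mg
malt extract: 1.88 g × (1070 mL / 100 mL) = 20.12 g
nicotinic acid: 1.21 mg × (1070 mL / 100 mL) = 12.95 mg
sodium bicarbonate: 0.194 g × (1070 mL / 100 mL) = 2.08 g
sodium molybdate dihydrate: 1.47 mg × (1070 mL / 100 mL) = 15.73 mg

sodium succinate 554.26 mg; malt extract 20.12 g; nicotinic acid 12.95 mg; sodium bicarbonate 2.08 g; sodium molybdate dihydrate 15.73 mg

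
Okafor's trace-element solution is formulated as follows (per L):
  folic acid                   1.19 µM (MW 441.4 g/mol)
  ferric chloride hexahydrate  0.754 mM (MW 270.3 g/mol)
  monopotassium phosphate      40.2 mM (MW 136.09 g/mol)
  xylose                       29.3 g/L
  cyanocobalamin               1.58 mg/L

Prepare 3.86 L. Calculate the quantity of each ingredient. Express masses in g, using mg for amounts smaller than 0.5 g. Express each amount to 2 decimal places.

folic acid 2.03 mg; ferric chloride hexahydrate 0.79 g; monopotassium phosphate 21.12 g; xylose 113.10 g; cyanocobalamin 6.10 mg

Scale factor relative to 1 L: 3.86.
folic acid: 1.19 µmol/L × 441.4 g/mol × 3.86 L ÷ 1000 = 2.03 mg
ferric chloride hexahydrate: 0.754 mmol/L × 270.3 g/mol × 3.86 L ÷ 1000 = 0.79 g
monopotassium phosphate: 40.2 mmol/L × 136.09 g/mol × 3.86 L ÷ 1000 = 21.12 g
xylose: 29.3 g/L × 3.86 L = 113.10 g
cyanocobalamin: 1.58 mg/L × 3.86 L = 6.10 mg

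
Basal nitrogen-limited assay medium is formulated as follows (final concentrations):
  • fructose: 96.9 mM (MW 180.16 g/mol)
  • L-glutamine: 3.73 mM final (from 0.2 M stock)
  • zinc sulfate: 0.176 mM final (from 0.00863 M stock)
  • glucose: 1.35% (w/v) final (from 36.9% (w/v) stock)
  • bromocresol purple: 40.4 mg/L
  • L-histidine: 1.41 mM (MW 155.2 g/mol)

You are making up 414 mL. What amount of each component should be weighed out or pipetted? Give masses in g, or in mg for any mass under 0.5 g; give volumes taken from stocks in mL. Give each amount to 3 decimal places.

fructose 7.227 g; L-glutamine 7.721 mL; zinc sulfate 8.443 mL; glucose 15.146 mL; bromocresol purple 16.726 mg; L-histidine 90.596 mg

Working volume: 414 mL = 0.414 L.
fructose: 96.9 mmol/L × 180.16 g/mol × 0.414 L ÷ 1000 = 7.227 g
L-glutamine: V = C2·V2/C1 = 3.73 mM × 414 mL ÷ 200 mM = 7.721 mL
zinc sulfate: C1V1 = C2V2 → 0.176 mM × 414 mL ÷ 8.63 mM = 8.443 mL
glucose: V = C2·V2/C1 = 1.35% ÷ 36.9% × 414 mL = 15.146 mL
bromocresol purple: 40.4 mg/L × 0.414 L = 16.726 mg
L-histidine: 1.41 mmol/L × 155.2 mg/mmol × 0.414 L = 90.596 mg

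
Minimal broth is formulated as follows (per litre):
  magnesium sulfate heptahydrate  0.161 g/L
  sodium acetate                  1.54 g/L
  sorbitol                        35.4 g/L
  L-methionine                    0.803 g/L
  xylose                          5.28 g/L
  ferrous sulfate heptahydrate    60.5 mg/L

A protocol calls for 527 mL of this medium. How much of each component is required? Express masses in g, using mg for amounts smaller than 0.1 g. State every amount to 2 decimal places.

magnesium sulfate heptahydrate 84.85 mg; sodium acetate 0.81 g; sorbitol 18.66 g; L-methionine 0.42 g; xylose 2.78 g; ferrous sulfate heptahydrate 31.88 mg

Scale factor relative to 1 L: 0.527.
magnesium sulfate heptahydrate: 0.161 g/L × 0.527 L = 0.084847 g = 84.85 mg
sodium acetate: 1.54 g/L × 0.527 L = 0.81 g
sorbitol: 35.4 g/L × 0.527 L = 18.66 g
L-methionine: 0.803 g/L × 0.527 L = 0.42 g
xylose: 5.28 g/L × 0.527 L = 2.78 g
ferrous sulfate heptahydrate: 60.5 mg/L × 0.527 L = 31.88 mg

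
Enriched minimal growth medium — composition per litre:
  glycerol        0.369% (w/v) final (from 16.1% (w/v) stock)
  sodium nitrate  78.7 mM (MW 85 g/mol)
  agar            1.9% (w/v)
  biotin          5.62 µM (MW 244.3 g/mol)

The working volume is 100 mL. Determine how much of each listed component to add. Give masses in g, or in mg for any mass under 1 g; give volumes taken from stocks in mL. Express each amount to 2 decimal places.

Working volume: 100 mL = 0.1 L.
glycerol: dilute stock: 0.369% ÷ 16.1% × 100 mL = 2.29 mL
sodium nitrate: 78.7 mmol/L × 85 mg/mmol × 0.1 L = 668.95 mg
agar: 1.9% w/v = 19 g/L → 19 × 0.1 L = 1.90 g
biotin: 5.62 µmol/L × 244.3 g/mol × 0.1 L ÷ 1000 = 0.14 mg

glycerol 2.29 mL; sodium nitrate 668.95 mg; agar 1.90 g; biotin 0.14 mg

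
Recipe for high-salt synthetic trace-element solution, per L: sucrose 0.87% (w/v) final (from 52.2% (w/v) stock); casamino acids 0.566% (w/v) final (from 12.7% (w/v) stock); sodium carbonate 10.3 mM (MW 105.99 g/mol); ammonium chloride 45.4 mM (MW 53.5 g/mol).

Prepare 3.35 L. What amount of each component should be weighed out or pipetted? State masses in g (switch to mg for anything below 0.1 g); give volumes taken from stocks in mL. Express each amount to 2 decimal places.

Scale factor relative to 1 L: 3.35.
sucrose: V = C2·V2/C1 = 0.87% ÷ 52.2% × 3350 mL = 55.83 mL
casamino acids: V = C2·V2/C1 = 0.566% ÷ 12.7% × 3350 mL = 149.30 mL
sodium carbonate: 10.3 mmol/L × 105.99 g/mol × 3.35 L ÷ 1000 = 3.66 g
ammonium chloride: 45.4 mmol/L × 53.5 g/mol × 3.35 L ÷ 1000 = 8.14 g

sucrose 55.83 mL; casamino acids 149.30 mL; sodium carbonate 3.66 g; ammonium chloride 8.14 g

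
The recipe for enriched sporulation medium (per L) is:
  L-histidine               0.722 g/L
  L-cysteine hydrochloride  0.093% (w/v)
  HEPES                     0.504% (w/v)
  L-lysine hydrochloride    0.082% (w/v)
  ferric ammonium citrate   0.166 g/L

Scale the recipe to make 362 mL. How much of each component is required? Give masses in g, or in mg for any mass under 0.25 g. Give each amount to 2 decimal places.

Scale factor relative to 1 L: 0.362.
L-histidine: 0.722 g/L × 0.362 L = 0.26 g
L-cysteine hydrochloride: 0.093% w/v = 0.93 g/L → 0.93 × 0.362 L = 0.34 g
HEPES: 0.504 g per 100 mL × 362 mL ÷ 100 = 1.82 g
L-lysine hydrochloride: 0.082% w/v = 0.82 g/L → 0.82 × 0.362 L = 0.30 g
ferric ammonium citrate: 0.166 g/L × 0.362 L = 0.060092 g = 60.09 mg

L-histidine 0.26 g; L-cysteine hydrochloride 0.34 g; HEPES 1.82 g; L-lysine hydrochloride 0.30 g; ferric ammonium citrate 60.09 mg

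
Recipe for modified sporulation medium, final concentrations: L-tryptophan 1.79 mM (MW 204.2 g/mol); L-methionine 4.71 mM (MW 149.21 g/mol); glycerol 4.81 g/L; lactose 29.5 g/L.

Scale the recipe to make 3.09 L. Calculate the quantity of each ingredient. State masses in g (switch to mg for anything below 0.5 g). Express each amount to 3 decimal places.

L-tryptophan 1.129 g; L-methionine 2.172 g; glycerol 14.863 g; lactose 91.155 g

Scale factor relative to 1 L: 3.09.
L-tryptophan: 1.79 mmol/L × 204.2 g/mol × 3.09 L ÷ 1000 = 1.129 g
L-methionine: 4.71 mmol/L × 149.21 g/mol × 3.09 L ÷ 1000 = 2.172 g
glycerol: 4.81 g/L × 3.09 L = 14.863 g
lactose: 29.5 g/L × 3.09 L = 91.155 g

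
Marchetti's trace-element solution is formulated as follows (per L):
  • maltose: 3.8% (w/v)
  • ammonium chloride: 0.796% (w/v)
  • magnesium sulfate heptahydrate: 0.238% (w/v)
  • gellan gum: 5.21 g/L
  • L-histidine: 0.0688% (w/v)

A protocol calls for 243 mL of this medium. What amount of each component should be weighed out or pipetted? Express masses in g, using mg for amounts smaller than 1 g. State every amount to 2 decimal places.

maltose 9.23 g; ammonium chloride 1.93 g; magnesium sulfate heptahydrate 578.34 mg; gellan gum 1.27 g; L-histidine 167.18 mg

Target volume = 243 mL = 0.243 L.
maltose: 3.8 g per 100 mL × 243 mL ÷ 100 = 9.23 g
ammonium chloride: 0.796% w/v = 7.96 g/L → 7.96 × 0.243 L = 1.93 g
magnesium sulfate heptahydrate: 0.238 g per 100 mL × 243 mL ÷ 100 = 0.57834 g = 578.34 mg
gellan gum: 5.21 g/L × 0.243 L = 1.27 g
L-histidine: 0.0688 g per 100 mL × 243 mL ÷ 100 = 0.167184 g = 167.18 mg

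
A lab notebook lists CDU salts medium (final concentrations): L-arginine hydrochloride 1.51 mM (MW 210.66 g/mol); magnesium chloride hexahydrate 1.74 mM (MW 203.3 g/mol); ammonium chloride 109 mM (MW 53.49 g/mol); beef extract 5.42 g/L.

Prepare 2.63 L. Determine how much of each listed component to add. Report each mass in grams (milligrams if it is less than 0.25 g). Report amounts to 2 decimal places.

L-arginine hydrochloride 0.84 g; magnesium chloride hexahydrate 0.93 g; ammonium chloride 15.33 g; beef extract 14.25 g

Working volume: 2.63 L.
L-arginine hydrochloride: 1.51 mmol/L × 210.66 g/mol × 2.63 L ÷ 1000 = 0.84 g
magnesium chloride hexahydrate: 1.74 mmol/L × 203.3 g/mol × 2.63 L ÷ 1000 = 0.93 g
ammonium chloride: 109 mmol/L × 53.49 g/mol × 2.63 L ÷ 1000 = 15.33 g
beef extract: 5.42 g/L × 2.63 L = 14.25 g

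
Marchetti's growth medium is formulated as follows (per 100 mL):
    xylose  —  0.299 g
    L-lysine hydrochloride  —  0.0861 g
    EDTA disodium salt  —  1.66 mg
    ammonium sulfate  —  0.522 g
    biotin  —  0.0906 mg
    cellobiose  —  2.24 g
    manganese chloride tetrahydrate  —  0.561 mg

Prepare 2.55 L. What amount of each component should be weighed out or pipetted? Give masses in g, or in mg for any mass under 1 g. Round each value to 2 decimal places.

xylose 7.62 g; L-lysine hydrochloride 2.20 g; EDTA disodium salt 42.33 mg; ammonium sulfate 13.31 g; biotin 2.31 mg; cellobiose 57.12 g; manganese chloride tetrahydrate 14.31 mg

Scale factor = 2550 mL / 100 mL = 25.5.
xylose: 0.299 g × (2550 mL / 100 mL) = 7.62 g
L-lysine hydrochloride: 0.0861 g × (2550 mL / 100 mL) = 2.20 g
EDTA disodium salt: 1.66 mg × (2550 mL / 100 mL) = 42.33 mg
ammonium sulfate: 0.522 g × (2550 mL / 100 mL) = 13.31 g
biotin: 0.0906 mg × (2550 mL / 100 mL) = 2.31 mg
cellobiose: 2.24 g × (2550 mL / 100 mL) = 57.12 g
manganese chloride tetrahydrate: 0.561 mg × (2550 mL / 100 mL) = 14.31 mg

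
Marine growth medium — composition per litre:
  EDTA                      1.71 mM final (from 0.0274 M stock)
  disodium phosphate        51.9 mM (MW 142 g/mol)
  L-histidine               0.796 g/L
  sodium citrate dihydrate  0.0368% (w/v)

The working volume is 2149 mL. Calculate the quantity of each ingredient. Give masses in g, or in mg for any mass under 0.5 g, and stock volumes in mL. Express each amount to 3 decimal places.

Scale factor relative to 1 L: 2.149.
EDTA: V = C2·V2/C1 = 1.71 mM × 2149 mL ÷ 27.4 mM = 134.116 mL
disodium phosphate: 51.9 mmol/L × 142 g/mol × 2.149 L ÷ 1000 = 15.838 g
L-histidine: 0.796 g/L × 2.149 L = 1.711 g
sodium citrate dihydrate: 0.0368% w/v = 0.368 g/L → 0.368 × 2.149 L = 0.791 g

EDTA 134.116 mL; disodium phosphate 15.838 g; L-histidine 1.711 g; sodium citrate dihydrate 0.791 g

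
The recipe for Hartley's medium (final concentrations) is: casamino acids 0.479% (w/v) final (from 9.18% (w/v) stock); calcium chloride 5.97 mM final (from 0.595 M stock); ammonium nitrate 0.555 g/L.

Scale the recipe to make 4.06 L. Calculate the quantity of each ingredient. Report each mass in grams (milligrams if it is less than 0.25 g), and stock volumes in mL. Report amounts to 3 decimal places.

Working volume: 4.06 L.
casamino acids: C1V1 = C2V2 → 0.479% ÷ 9.18% × 4060 mL = 211.845 mL
calcium chloride: dilute stock: 5.97 mM × 4060 mL ÷ 595 mM = 40.736 mL
ammonium nitrate: 0.555 g/L × 4.06 L = 2.253 g

casamino acids 211.845 mL; calcium chloride 40.736 mL; ammonium nitrate 2.253 g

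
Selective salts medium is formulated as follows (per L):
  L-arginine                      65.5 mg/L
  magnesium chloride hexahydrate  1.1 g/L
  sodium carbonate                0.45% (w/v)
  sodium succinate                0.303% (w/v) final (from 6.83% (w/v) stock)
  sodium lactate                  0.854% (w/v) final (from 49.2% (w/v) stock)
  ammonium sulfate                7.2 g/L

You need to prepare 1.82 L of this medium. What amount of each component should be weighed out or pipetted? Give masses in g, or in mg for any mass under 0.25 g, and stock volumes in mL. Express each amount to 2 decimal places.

L-arginine 119.21 mg; magnesium chloride hexahydrate 2.00 g; sodium carbonate 8.19 g; sodium succinate 80.74 mL; sodium lactate 31.59 mL; ammonium sulfate 13.10 g

Working volume: 1.82 L.
L-arginine: 65.5 mg/L × 1.82 L = 119.21 mg
magnesium chloride hexahydrate: 1.1 g/L × 1.82 L = 2.00 g
sodium carbonate: 0.45 g per 100 mL × 1820 mL ÷ 100 = 8.19 g
sodium succinate: C1V1 = C2V2 → 0.303% ÷ 6.83% × 1820 mL = 80.74 mL
sodium lactate: C1V1 = C2V2 → 0.854% ÷ 49.2% × 1820 mL = 31.59 mL
ammonium sulfate: 7.2 g/L × 1.82 L = 13.10 g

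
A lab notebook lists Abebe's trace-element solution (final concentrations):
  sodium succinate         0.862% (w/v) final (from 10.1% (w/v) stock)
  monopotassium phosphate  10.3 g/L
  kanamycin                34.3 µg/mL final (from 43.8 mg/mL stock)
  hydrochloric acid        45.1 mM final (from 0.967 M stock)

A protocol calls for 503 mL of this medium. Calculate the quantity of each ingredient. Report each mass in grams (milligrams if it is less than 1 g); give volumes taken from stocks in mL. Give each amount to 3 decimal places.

sodium succinate 42.929 mL; monopotassium phosphate 5.181 g; kanamycin 0.394 mL; hydrochloric acid 23.459 mL

Scale factor relative to 1 L: 0.503.
sodium succinate: C1V1 = C2V2 → 0.862% ÷ 10.1% × 503 mL = 42.929 mL
monopotassium phosphate: 10.3 g/L × 0.503 L = 5.181 g
kanamycin: dilute stock: 34.3 µg/mL × 503 mL ÷ 43800 µg/mL = 0.394 mL
hydrochloric acid: V = C2·V2/C1 = 45.1 mM × 503 mL ÷ 967 mM = 23.459 mL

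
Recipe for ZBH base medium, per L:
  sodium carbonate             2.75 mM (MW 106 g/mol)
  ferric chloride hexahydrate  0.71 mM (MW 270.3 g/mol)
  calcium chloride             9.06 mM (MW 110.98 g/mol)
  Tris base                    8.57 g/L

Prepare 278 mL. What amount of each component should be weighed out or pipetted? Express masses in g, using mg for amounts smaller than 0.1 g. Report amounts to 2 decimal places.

sodium carbonate 81.04 mg; ferric chloride hexahydrate 53.35 mg; calcium chloride 0.28 g; Tris base 2.38 g

Scale factor relative to 1 L: 0.278.
sodium carbonate: 2.75 mmol/L × 106 mg/mmol × 0.278 L = 81.04 mg
ferric chloride hexahydrate: 0.71 mmol/L × 270.3 mg/mmol × 0.278 L = 53.35 mg
calcium chloride: 9.06 mmol/L × 110.98 g/mol × 0.278 L ÷ 1000 = 0.28 g
Tris base: 8.57 g/L × 0.278 L = 2.38 g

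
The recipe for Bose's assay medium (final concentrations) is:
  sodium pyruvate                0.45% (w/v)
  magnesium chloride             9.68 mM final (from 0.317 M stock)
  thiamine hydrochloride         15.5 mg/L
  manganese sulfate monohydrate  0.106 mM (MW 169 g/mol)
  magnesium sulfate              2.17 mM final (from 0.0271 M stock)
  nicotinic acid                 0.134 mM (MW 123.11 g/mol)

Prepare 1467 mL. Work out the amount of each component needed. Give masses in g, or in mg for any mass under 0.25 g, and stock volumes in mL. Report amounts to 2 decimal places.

sodium pyruvate 6.60 g; magnesium chloride 44.80 mL; thiamine hydrochloride 22.74 mg; manganese sulfate monohydrate 26.28 mg; magnesium sulfate 117.47 mL; nicotinic acid 24.20 mg

Scale factor relative to 1 L: 1.467.
sodium pyruvate: 0.45 g per 100 mL × 1467 mL ÷ 100 = 6.60 g
magnesium chloride: C1V1 = C2V2 → 9.68 mM × 1467 mL ÷ 317 mM = 44.80 mL
thiamine hydrochloride: 15.5 mg/L × 1.467 L = 22.74 mg
manganese sulfate monohydrate: 0.106 mmol/L × 169 mg/mmol × 1.467 L = 26.28 mg
magnesium sulfate: C1V1 = C2V2 → 2.17 mM × 1467 mL ÷ 27.1 mM = 117.47 mL
nicotinic acid: 0.134 mmol/L × 123.11 mg/mmol × 1.467 L = 24.20 mg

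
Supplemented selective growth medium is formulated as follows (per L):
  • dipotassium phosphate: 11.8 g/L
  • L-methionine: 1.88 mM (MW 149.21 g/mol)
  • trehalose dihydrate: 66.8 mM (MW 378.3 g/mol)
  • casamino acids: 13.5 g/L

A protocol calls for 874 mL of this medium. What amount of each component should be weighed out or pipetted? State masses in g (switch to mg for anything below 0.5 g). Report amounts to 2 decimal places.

dipotassium phosphate 10.31 g; L-methionine 245.17 mg; trehalose dihydrate 22.09 g; casamino acids 11.80 g

Target volume = 874 mL = 0.874 L.
dipotassium phosphate: 11.8 g/L × 0.874 L = 10.31 g
L-methionine: 1.88 mmol/L × 149.21 mg/mmol × 0.874 L = 245.17 mg
trehalose dihydrate: 66.8 mmol/L × 378.3 g/mol × 0.874 L ÷ 1000 = 22.09 g
casamino acids: 13.5 g/L × 0.874 L = 11.80 g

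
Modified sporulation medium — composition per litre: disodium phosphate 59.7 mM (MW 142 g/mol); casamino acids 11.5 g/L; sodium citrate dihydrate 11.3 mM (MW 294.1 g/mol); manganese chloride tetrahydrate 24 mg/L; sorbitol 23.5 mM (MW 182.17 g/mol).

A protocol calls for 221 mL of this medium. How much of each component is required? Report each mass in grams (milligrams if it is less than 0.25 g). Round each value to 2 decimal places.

disodium phosphate 1.87 g; casamino acids 2.54 g; sodium citrate dihydrate 0.73 g; manganese chloride tetrahydrate 5.30 mg; sorbitol 0.95 g

Scale factor relative to 1 L: 0.221.
disodium phosphate: 59.7 mmol/L × 142 g/mol × 0.221 L ÷ 1000 = 1.87 g
casamino acids: 11.5 g/L × 0.221 L = 2.54 g
sodium citrate dihydrate: 11.3 mmol/L × 294.1 g/mol × 0.221 L ÷ 1000 = 0.73 g
manganese chloride tetrahydrate: 24 mg/L × 0.221 L = 5.30 mg
sorbitol: 23.5 mmol/L × 182.17 g/mol × 0.221 L ÷ 1000 = 0.95 g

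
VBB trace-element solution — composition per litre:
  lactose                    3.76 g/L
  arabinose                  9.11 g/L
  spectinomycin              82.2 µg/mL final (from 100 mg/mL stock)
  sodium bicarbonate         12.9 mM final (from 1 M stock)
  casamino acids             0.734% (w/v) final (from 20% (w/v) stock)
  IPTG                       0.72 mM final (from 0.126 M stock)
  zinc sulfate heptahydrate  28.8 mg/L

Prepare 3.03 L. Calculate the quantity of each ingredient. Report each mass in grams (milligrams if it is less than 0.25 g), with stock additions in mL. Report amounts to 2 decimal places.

Working volume: 3.03 L.
lactose: 3.76 g/L × 3.03 L = 11.39 g
arabinose: 9.11 g/L × 3.03 L = 27.60 g
spectinomycin: C1V1 = C2V2 → 82.2 µg/mL × 3030 mL ÷ 100000 µg/mL = 2.49 mL
sodium bicarbonate: V = C2·V2/C1 = 12.9 mM × 3030 mL ÷ 1000 mM = 39.09 mL
casamino acids: dilute stock: 0.734% ÷ 20% × 3030 mL = 111.20 mL
IPTG: dilute stock: 0.72 mM × 3030 mL ÷ 126 mM = 17.31 mL
zinc sulfate heptahydrate: 28.8 mg/L × 3.03 L = 87.26 mg

lactose 11.39 g; arabinose 27.60 g; spectinomycin 2.49 mL; sodium bicarbonate 39.09 mL; casamino acids 111.20 mL; IPTG 17.31 mL; zinc sulfate heptahydrate 87.26 mg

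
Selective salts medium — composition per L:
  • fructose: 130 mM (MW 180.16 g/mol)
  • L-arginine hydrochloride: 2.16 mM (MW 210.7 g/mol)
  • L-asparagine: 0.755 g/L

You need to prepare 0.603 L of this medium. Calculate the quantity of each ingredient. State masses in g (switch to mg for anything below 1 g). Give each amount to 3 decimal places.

fructose 14.123 g; L-arginine hydrochloride 274.433 mg; L-asparagine 455.265 mg

Working volume: 0.603 L.
fructose: 130 mmol/L × 180.16 g/mol × 0.603 L ÷ 1000 = 14.123 g
L-arginine hydrochloride: 2.16 mmol/L × 210.7 mg/mmol × 0.603 L = 274.433 mg
L-asparagine: 0.755 g/L × 0.603 L = 0.455265 g = 455.265 mg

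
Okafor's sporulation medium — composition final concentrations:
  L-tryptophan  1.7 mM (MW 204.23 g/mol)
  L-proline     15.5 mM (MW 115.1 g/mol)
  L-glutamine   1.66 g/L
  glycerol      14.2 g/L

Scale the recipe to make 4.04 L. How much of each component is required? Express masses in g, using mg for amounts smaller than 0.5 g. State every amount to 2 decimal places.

L-tryptophan 1.40 g; L-proline 7.21 g; L-glutamine 6.71 g; glycerol 57.37 g

Working volume: 4.04 L.
L-tryptophan: 1.7 mmol/L × 204.23 g/mol × 4.04 L ÷ 1000 = 1.40 g
L-proline: 15.5 mmol/L × 115.1 g/mol × 4.04 L ÷ 1000 = 7.21 g
L-glutamine: 1.66 g/L × 4.04 L = 6.71 g
glycerol: 14.2 g/L × 4.04 L = 57.37 g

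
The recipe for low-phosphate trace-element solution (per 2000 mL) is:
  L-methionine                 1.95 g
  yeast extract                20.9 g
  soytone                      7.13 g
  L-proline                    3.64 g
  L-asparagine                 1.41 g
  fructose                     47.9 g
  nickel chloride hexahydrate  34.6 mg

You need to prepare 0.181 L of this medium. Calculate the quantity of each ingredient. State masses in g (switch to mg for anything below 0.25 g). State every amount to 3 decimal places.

Scale factor = 181 mL / 2000 mL = 0.0905.
L-methionine: 1.95 g × (181 mL / 2000 mL) = 0.176475 g = 176.475 mg
yeast extract: 20.9 g × (181 mL / 2000 mL) = 1.891 g
soytone: 7.13 g × (181 mL / 2000 mL) = 0.645 g
L-proline: 3.64 g × (181 mL / 2000 mL) = 0.329 g
L-asparagine: 1.41 g × (181 mL / 2000 mL) = 0.127605 g = 127.605 mg
fructose: 47.9 g × (181 mL / 2000 mL) = 4.335 g
nickel chloride hexahydrate: 34.6 mg × (181 mL / 2000 mL) = 3.131 mg

L-methionine 176.475 mg; yeast extract 1.891 g; soytone 0.645 g; L-proline 0.329 g; L-asparagine 127.605 mg; fructose 4.335 g; nickel chloride hexahydrate 3.131 mg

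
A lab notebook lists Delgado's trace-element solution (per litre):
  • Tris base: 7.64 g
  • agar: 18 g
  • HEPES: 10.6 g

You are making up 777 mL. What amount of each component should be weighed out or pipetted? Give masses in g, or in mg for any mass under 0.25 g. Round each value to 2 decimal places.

Scale factor = 777 mL / 1000 mL = 0.777.
Tris base: 7.64 g × (777 mL / 1000 mL) = 5.94 g
agar: 18 g × (777 mL / 1000 mL) = 13.99 g
HEPES: 10.6 g × (777 mL / 1000 mL) = 8.24 g

Tris base 5.94 g; agar 13.99 g; HEPES 8.24 g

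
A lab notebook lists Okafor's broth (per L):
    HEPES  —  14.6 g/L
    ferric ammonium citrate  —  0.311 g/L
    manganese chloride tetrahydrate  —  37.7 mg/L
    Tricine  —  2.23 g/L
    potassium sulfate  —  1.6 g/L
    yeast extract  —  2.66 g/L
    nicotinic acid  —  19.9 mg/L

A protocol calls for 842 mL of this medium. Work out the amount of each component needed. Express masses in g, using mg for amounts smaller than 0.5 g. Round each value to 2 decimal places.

Scale factor relative to 1 L: 0.842.
HEPES: 14.6 g/L × 0.842 L = 12.29 g
ferric ammonium citrate: 0.311 g/L × 0.842 L = 0.261862 g = 261.86 mg
manganese chloride tetrahydrate: 37.7 mg/L × 0.842 L = 31.74 mg
Tricine: 2.23 g/L × 0.842 L = 1.88 g
potassium sulfate: 1.6 g/L × 0.842 L = 1.35 g
yeast extract: 2.66 g/L × 0.842 L = 2.24 g
nicotinic acid: 19.9 mg/L × 0.842 L = 16.76 mg

HEPES 12.29 g; ferric ammonium citrate 261.86 mg; manganese chloride tetrahydrate 31.74 mg; Tricine 1.88 g; potassium sulfate 1.35 g; yeast extract 2.24 g; nicotinic acid 16.76 mg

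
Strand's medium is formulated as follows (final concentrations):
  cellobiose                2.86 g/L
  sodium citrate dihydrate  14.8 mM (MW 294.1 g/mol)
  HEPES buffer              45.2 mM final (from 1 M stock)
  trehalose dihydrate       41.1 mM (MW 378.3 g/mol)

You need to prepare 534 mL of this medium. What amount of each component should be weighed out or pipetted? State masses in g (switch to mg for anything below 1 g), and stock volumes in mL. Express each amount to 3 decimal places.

cellobiose 1.527 g; sodium citrate dihydrate 2.324 g; HEPES buffer 24.137 mL; trehalose dihydrate 8.303 g

Working volume: 534 mL = 0.534 L.
cellobiose: 2.86 g/L × 0.534 L = 1.527 g
sodium citrate dihydrate: 14.8 mmol/L × 294.1 g/mol × 0.534 L ÷ 1000 = 2.324 g
HEPES buffer: V = C2·V2/C1 = 45.2 mM × 534 mL ÷ 1000 mM = 24.137 mL
trehalose dihydrate: 41.1 mmol/L × 378.3 g/mol × 0.534 L ÷ 1000 = 8.303 g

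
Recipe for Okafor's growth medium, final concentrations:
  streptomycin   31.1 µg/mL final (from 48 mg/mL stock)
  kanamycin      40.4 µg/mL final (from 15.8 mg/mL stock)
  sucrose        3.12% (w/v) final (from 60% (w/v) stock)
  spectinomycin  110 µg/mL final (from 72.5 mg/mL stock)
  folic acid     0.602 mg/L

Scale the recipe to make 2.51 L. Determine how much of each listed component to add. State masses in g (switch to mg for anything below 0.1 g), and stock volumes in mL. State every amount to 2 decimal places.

streptomycin 1.63 mL; kanamycin 6.42 mL; sucrose 130.52 mL; spectinomycin 3.81 mL; folic acid 1.51 mg

Working volume: 2.51 L.
streptomycin: dilute stock: 31.1 µg/mL × 2510 mL ÷ 48000 µg/mL = 1.63 mL
kanamycin: dilute stock: 40.4 µg/mL × 2510 mL ÷ 15800 µg/mL = 6.42 mL
sucrose: dilute stock: 3.12% ÷ 60% × 2510 mL = 130.52 mL
spectinomycin: C1V1 = C2V2 → 110 µg/mL × 2510 mL ÷ 72500 µg/mL = 3.81 mL
folic acid: 0.602 mg/L × 2.51 L = 1.51 mg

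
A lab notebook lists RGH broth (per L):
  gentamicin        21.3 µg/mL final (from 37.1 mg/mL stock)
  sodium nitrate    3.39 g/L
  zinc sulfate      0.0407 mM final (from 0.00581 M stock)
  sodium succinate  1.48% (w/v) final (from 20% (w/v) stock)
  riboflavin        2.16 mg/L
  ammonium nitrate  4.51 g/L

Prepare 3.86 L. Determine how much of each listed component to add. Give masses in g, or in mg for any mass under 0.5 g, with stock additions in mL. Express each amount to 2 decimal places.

Scale factor relative to 1 L: 3.86.
gentamicin: C1V1 = C2V2 → 21.3 µg/mL × 3860 mL ÷ 37100 µg/mL = 2.22 mL
sodium nitrate: 3.39 g/L × 3.86 L = 13.09 g
zinc sulfate: dilute stock: 0.0407 mM × 3860 mL ÷ 5.81 mM = 27.04 mL
sodium succinate: V = C2·V2/C1 = 1.48% ÷ 20% × 3860 mL = 285.64 mL
riboflavin: 2.16 mg/L × 3.86 L = 8.34 mg
ammonium nitrate: 4.51 g/L × 3.86 L = 17.41 g

gentamicin 2.22 mL; sodium nitrate 13.09 g; zinc sulfate 27.04 mL; sodium succinate 285.64 mL; riboflavin 8.34 mg; ammonium nitrate 17.41 g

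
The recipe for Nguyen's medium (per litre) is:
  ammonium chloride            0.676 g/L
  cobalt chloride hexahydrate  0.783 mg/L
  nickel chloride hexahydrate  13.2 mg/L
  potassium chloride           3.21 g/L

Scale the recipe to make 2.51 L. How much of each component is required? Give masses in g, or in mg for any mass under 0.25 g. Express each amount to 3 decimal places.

Working volume: 2.51 L.
ammonium chloride: 0.676 g/L × 2.51 L = 1.697 g
cobalt chloride hexahydrate: 0.783 mg/L × 2.51 L = 1.965 mg
nickel chloride hexahydrate: 13.2 mg/L × 2.51 L = 33.132 mg
potassium chloride: 3.21 g/L × 2.51 L = 8.057 g

ammonium chloride 1.697 g; cobalt chloride hexahydrate 1.965 mg; nickel chloride hexahydrate 33.132 mg; potassium chloride 8.057 g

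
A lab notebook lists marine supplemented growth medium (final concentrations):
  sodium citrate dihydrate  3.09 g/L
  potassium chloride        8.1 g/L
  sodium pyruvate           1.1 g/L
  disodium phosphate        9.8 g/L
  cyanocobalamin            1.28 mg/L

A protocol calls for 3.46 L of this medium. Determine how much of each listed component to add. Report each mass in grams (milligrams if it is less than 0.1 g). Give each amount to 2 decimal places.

Working volume: 3.46 L.
sodium citrate dihydrate: 3.09 g/L × 3.46 L = 10.69 g
potassium chloride: 8.1 g/L × 3.46 L = 28.03 g
sodium pyruvate: 1.1 g/L × 3.46 L = 3.81 g
disodium phosphate: 9.8 g/L × 3.46 L = 33.91 g
cyanocobalamin: 1.28 mg/L × 3.46 L = 4.43 mg

sodium citrate dihydrate 10.69 g; potassium chloride 28.03 g; sodium pyruvate 3.81 g; disodium phosphate 33.91 g; cyanocobalamin 4.43 mg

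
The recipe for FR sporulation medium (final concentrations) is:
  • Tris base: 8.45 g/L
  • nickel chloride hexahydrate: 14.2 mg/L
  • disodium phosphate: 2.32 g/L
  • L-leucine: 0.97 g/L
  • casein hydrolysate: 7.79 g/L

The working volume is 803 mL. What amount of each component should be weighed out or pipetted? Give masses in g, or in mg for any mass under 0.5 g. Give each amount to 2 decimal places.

Tris base 6.79 g; nickel chloride hexahydrate 11.40 mg; disodium phosphate 1.86 g; L-leucine 0.78 g; casein hydrolysate 6.26 g

Scale factor relative to 1 L: 0.803.
Tris base: 8.45 g/L × 0.803 L = 6.79 g
nickel chloride hexahydrate: 14.2 mg/L × 0.803 L = 11.40 mg
disodium phosphate: 2.32 g/L × 0.803 L = 1.86 g
L-leucine: 0.97 g/L × 0.803 L = 0.78 g
casein hydrolysate: 7.79 g/L × 0.803 L = 6.26 g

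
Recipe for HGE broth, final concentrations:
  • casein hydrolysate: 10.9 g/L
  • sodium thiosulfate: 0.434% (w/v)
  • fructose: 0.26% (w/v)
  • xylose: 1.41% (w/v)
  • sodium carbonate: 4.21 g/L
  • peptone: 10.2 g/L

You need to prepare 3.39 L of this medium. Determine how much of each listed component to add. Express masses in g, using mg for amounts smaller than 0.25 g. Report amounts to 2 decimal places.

casein hydrolysate 36.95 g; sodium thiosulfate 14.71 g; fructose 8.81 g; xylose 47.80 g; sodium carbonate 14.27 g; peptone 34.58 g

Scale factor relative to 1 L: 3.39.
casein hydrolysate: 10.9 g/L × 3.39 L = 36.95 g
sodium thiosulfate: 0.434 g per 100 mL × 3390 mL ÷ 100 = 14.71 g
fructose: 0.26 g per 100 mL × 3390 mL ÷ 100 = 8.81 g
xylose: 1.41 g per 100 mL × 3390 mL ÷ 100 = 47.80 g
sodium carbonate: 4.21 g/L × 3.39 L = 14.27 g
peptone: 10.2 g/L × 3.39 L = 34.58 g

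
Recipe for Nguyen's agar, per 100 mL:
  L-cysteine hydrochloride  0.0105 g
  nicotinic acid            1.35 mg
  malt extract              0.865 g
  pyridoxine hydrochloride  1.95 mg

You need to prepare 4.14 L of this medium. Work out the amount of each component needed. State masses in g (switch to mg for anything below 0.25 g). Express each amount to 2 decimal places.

L-cysteine hydrochloride 0.43 g; nicotinic acid 55.89 mg; malt extract 35.81 g; pyridoxine hydrochloride 80.73 mg

Scale factor = 4140 mL / 100 mL = 41.4.
L-cysteine hydrochloride: 0.0105 g × (4140 mL / 100 mL) = 0.43 g
nicotinic acid: 1.35 mg × (4140 mL / 100 mL) = 55.89 mg
malt extract: 0.865 g × (4140 mL / 100 mL) = 35.81 g
pyridoxine hydrochloride: 1.95 mg × (4140 mL / 100 mL) = 80.73 mg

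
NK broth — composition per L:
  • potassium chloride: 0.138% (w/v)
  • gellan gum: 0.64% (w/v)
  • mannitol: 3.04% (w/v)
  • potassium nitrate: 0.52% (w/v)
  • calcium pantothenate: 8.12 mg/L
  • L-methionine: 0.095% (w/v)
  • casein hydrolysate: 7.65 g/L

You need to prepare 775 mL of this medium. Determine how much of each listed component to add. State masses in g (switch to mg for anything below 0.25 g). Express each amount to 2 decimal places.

potassium chloride 1.07 g; gellan gum 4.96 g; mannitol 23.56 g; potassium nitrate 4.03 g; calcium pantothenate 6.29 mg; L-methionine 0.74 g; casein hydrolysate 5.93 g

Scale factor relative to 1 L: 0.775.
potassium chloride: 0.138% w/v = 1.38 g/L → 1.38 × 0.775 L = 1.07 g
gellan gum: 0.64 g per 100 mL × 775 mL ÷ 100 = 4.96 g
mannitol: 3.04% w/v = 30.4 g/L → 30.4 × 0.775 L = 23.56 g
potassium nitrate: 0.52 g per 100 mL × 775 mL ÷ 100 = 4.03 g
calcium pantothenate: 8.12 mg/L × 0.775 L = 6.29 mg
L-methionine: 0.095 g per 100 mL × 775 mL ÷ 100 = 0.74 g
casein hydrolysate: 7.65 g/L × 0.775 L = 5.93 g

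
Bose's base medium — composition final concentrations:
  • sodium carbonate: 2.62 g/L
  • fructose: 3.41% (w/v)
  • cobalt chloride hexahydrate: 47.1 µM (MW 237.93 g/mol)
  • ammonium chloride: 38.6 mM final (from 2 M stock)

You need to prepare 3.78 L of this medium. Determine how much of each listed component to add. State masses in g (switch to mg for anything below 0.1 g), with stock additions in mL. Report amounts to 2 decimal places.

sodium carbonate 9.90 g; fructose 128.90 g; cobalt chloride hexahydrate 42.36 mg; ammonium chloride 72.95 mL

Scale factor relative to 1 L: 3.78.
sodium carbonate: 2.62 g/L × 3.78 L = 9.90 g
fructose: 3.41% w/v = 34.1 g/L → 34.1 × 3.78 L = 128.90 g
cobalt chloride hexahydrate: 47.1 µmol/L × 237.93 g/mol × 3.78 L ÷ 1000 = 42.36 mg
ammonium chloride: dilute stock: 38.6 mM × 3780 mL ÷ 2000 mM = 72.95 mL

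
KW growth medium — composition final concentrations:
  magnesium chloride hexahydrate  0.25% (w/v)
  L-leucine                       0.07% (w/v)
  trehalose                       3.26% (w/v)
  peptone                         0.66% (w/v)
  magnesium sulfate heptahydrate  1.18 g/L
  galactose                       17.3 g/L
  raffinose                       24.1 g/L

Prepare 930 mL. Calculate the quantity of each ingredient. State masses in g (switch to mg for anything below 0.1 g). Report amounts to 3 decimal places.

Scale factor relative to 1 L: 0.93.
magnesium chloride hexahydrate: 0.25 g per 100 mL × 930 mL ÷ 100 = 2.325 g
L-leucine: 0.07 g per 100 mL × 930 mL ÷ 100 = 0.651 g
trehalose: 3.26 g per 100 mL × 930 mL ÷ 100 = 30.318 g
peptone: 0.66 g per 100 mL × 930 mL ÷ 100 = 6.138 g
magnesium sulfate heptahydrate: 1.18 g/L × 0.93 L = 1.097 g
galactose: 17.3 g/L × 0.93 L = 16.089 g
raffinose: 24.1 g/L × 0.93 L = 22.413 g

magnesium chloride hexahydrate 2.325 g; L-leucine 0.651 g; trehalose 30.318 g; peptone 6.138 g; magnesium sulfate heptahydrate 1.097 g; galactose 16.089 g; raffinose 22.413 g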